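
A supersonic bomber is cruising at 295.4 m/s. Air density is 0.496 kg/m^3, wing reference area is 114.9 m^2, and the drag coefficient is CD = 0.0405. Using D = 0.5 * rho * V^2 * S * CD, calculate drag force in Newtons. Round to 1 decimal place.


Step 1: Dynamic pressure q = 0.5 * 0.496 * 295.4^2 = 21640.7677 Pa
Step 2: Drag D = q * S * CD = 21640.7677 * 114.9 * 0.0405
Step 3: D = 100704.2 N

100704.2


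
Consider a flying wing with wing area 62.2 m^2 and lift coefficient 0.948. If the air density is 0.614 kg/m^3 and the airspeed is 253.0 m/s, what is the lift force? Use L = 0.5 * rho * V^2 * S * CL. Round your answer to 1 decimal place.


Step 1: Calculate dynamic pressure q = 0.5 * 0.614 * 253.0^2 = 0.5 * 0.614 * 64009.0 = 19650.763 Pa
Step 2: Multiply by wing area and lift coefficient: L = 19650.763 * 62.2 * 0.948
Step 3: L = 1222277.4586 * 0.948 = 1158719.0 N

1158719.0


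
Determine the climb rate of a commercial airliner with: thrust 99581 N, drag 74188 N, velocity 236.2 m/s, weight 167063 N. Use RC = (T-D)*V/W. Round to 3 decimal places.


Step 1: Excess thrust = T - D = 99581 - 74188 = 25393 N
Step 2: Excess power = 25393 * 236.2 = 5997826.6 W
Step 3: RC = 5997826.6 / 167063 = 35.902 m/s

35.902


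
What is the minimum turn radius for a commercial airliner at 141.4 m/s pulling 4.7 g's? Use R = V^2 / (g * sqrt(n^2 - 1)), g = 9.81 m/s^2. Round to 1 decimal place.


Step 1: V^2 = 141.4^2 = 19993.96
Step 2: n^2 - 1 = 4.7^2 - 1 = 21.09
Step 3: sqrt(21.09) = 4.592385
Step 4: R = 19993.96 / (9.81 * 4.592385) = 443.8 m

443.8


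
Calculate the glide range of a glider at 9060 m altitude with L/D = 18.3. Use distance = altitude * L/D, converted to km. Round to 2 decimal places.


Step 1: Glide distance = altitude * L/D = 9060 * 18.3 = 165798.0 m
Step 2: Convert to km: 165798.0 / 1000 = 165.80 km

165.80


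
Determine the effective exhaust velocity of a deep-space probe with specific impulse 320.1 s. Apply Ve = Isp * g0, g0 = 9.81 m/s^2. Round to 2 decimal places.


Step 1: Ve = Isp * g0 = 320.1 * 9.81
Step 2: Ve = 3140.18 m/s

3140.18


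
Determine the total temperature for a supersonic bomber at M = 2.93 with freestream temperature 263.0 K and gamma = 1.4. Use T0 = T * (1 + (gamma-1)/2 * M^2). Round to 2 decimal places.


Step 1: (gamma-1)/2 = 0.2
Step 2: M^2 = 8.5849
Step 3: 1 + 0.2 * 8.5849 = 2.71698
Step 4: T0 = 263.0 * 2.71698 = 714.57 K

714.57


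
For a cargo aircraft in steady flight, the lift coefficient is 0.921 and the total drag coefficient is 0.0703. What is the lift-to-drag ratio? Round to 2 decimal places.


Step 1: L/D = CL / CD = 0.921 / 0.0703
Step 2: L/D = 13.10

13.10


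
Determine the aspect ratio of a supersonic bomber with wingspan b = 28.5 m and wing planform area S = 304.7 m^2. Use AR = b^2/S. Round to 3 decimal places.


Step 1: b^2 = 28.5^2 = 812.25
Step 2: AR = 812.25 / 304.7 = 2.666

2.666


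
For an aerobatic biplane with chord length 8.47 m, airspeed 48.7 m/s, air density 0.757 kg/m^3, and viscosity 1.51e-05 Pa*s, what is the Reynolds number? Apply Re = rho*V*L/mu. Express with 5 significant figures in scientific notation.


Step 1: Numerator = rho * V * L = 0.757 * 48.7 * 8.47 = 312.254173
Step 2: Re = 312.254173 / 1.51e-05
Step 3: Re = 2.0679e+07

2.0679e+07


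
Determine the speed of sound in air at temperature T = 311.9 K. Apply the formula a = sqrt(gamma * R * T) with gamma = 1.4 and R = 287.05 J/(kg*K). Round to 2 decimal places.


Step 1: gamma * R * T = 1.4 * 287.05 * 311.9 = 125343.253
Step 2: a = sqrt(125343.253) = 354.04 m/s

354.04


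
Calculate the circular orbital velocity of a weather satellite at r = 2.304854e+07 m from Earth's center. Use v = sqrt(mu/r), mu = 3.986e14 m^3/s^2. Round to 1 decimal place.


Step 1: mu / r = 3.986e14 / 2.304854e+07 = 17293937.0563
Step 2: v = sqrt(17293937.0563) = 4158.6 m/s

4158.6


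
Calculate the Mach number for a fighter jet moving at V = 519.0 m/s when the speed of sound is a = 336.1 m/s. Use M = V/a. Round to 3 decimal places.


Step 1: M = V / a = 519.0 / 336.1
Step 2: M = 1.544

1.544


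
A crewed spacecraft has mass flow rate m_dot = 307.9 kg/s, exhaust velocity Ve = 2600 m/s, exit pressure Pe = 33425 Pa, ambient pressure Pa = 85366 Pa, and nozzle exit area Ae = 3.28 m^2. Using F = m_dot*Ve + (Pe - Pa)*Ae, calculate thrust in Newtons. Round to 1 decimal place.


Step 1: Momentum thrust = m_dot * Ve = 307.9 * 2600 = 800540.0 N
Step 2: Pressure thrust = (Pe - Pa) * Ae = (33425 - 85366) * 3.28 = -170366.48 N
Step 3: Total thrust F = 800540.0 + -170366.48 = 630173.5 N

630173.5


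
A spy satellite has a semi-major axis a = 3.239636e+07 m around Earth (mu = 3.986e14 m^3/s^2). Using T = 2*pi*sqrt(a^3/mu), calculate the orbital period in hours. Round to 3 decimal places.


Step 1: a^3 / mu = 3.400076e+22 / 3.986e14 = 8.530046e+07
Step 2: sqrt(8.530046e+07) = 9235.8246 s
Step 3: T = 2*pi * 9235.8246 = 58030.4 s
Step 4: T in hours = 58030.4 / 3600 = 16.120 hours

16.120


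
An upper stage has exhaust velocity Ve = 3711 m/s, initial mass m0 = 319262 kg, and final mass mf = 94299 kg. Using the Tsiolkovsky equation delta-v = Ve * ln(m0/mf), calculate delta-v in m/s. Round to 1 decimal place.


Step 1: Mass ratio m0/mf = 319262 / 94299 = 3.385635
Step 2: ln(3.385635) = 1.219541
Step 3: delta-v = 3711 * 1.219541 = 4525.7 m/s

4525.7


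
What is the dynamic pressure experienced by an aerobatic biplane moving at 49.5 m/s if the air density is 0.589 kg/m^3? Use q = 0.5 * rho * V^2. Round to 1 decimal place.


Step 1: V^2 = 49.5^2 = 2450.25
Step 2: q = 0.5 * 0.589 * 2450.25
Step 3: q = 721.6 Pa

721.6


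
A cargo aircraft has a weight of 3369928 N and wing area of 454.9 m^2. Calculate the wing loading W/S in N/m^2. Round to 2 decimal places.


Step 1: Wing loading = W / S = 3369928 / 454.9
Step 2: Wing loading = 7408.06 N/m^2

7408.06


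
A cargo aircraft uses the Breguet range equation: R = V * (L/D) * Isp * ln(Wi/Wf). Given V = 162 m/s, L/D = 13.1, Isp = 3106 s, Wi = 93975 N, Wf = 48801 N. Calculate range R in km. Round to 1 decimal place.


Step 1: Coefficient = V * (L/D) * Isp = 162 * 13.1 * 3106 = 6591553.2 m
Step 2: Wi/Wf = 93975 / 48801 = 1.925678
Step 3: ln(1.925678) = 0.655278
Step 4: R = 6591553.2 * 0.655278 = 4319299.7 m = 4319.3 km

4319.3


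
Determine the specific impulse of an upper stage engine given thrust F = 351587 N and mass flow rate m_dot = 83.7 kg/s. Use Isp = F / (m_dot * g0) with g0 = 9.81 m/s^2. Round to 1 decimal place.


Step 1: m_dot * g0 = 83.7 * 9.81 = 821.1
Step 2: Isp = 351587 / 821.1 = 428.2 s

428.2


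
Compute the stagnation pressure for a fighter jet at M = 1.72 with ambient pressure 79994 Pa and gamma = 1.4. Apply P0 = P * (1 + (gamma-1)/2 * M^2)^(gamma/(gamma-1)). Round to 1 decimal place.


Step 1: (gamma-1)/2 * M^2 = 0.2 * 2.9584 = 0.59168
Step 2: 1 + 0.59168 = 1.59168
Step 3: Exponent gamma/(gamma-1) = 3.5
Step 4: P0 = 79994 * 1.59168^3.5 = 406960.8 Pa

406960.8


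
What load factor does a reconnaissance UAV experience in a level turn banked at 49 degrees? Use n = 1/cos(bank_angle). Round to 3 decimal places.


Step 1: Convert 49 degrees to radians = 0.855211
Step 2: cos(49 deg) = 0.656059
Step 3: n = 1 / 0.656059 = 1.524

1.524


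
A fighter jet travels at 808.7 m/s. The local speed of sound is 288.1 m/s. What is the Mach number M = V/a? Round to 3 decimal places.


Step 1: M = V / a = 808.7 / 288.1
Step 2: M = 2.807

2.807


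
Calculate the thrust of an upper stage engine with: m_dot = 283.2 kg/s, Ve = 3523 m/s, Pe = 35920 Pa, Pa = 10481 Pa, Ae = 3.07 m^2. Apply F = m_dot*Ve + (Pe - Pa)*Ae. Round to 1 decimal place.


Step 1: Momentum thrust = m_dot * Ve = 283.2 * 3523 = 997713.6 N
Step 2: Pressure thrust = (Pe - Pa) * Ae = (35920 - 10481) * 3.07 = 78097.73 N
Step 3: Total thrust F = 997713.6 + 78097.73 = 1075811.3 N

1075811.3


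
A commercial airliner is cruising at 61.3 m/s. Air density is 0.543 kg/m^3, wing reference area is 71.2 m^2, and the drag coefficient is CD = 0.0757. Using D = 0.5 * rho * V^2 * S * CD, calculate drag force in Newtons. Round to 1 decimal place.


Step 1: Dynamic pressure q = 0.5 * 0.543 * 61.3^2 = 1020.2128 Pa
Step 2: Drag D = q * S * CD = 1020.2128 * 71.2 * 0.0757
Step 3: D = 5498.8 N

5498.8


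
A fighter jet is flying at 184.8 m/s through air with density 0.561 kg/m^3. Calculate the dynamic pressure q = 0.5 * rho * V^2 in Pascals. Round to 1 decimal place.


Step 1: V^2 = 184.8^2 = 34151.04
Step 2: q = 0.5 * 0.561 * 34151.04
Step 3: q = 9579.4 Pa

9579.4


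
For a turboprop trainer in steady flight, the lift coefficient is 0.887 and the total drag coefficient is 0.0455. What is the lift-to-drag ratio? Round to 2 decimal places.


Step 1: L/D = CL / CD = 0.887 / 0.0455
Step 2: L/D = 19.49

19.49


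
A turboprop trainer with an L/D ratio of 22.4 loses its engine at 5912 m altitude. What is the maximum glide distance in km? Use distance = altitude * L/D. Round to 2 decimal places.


Step 1: Glide distance = altitude * L/D = 5912 * 22.4 = 132428.8 m
Step 2: Convert to km: 132428.8 / 1000 = 132.43 km

132.43


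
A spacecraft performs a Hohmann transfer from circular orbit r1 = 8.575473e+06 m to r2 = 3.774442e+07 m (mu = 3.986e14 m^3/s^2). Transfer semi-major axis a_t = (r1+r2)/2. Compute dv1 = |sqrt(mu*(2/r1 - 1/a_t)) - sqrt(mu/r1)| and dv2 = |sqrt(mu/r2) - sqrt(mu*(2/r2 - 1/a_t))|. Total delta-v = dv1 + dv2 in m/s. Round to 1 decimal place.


Step 1: Transfer semi-major axis a_t = (8.575473e+06 + 3.774442e+07) / 2 = 2.315995e+07 m
Step 2: v1 (circular at r1) = sqrt(mu/r1) = 6817.73 m/s
Step 3: v_t1 = sqrt(mu*(2/r1 - 1/a_t)) = 8703.57 m/s
Step 4: dv1 = |8703.57 - 6817.73| = 1885.84 m/s
Step 5: v2 (circular at r2) = 3249.69 m/s, v_t2 = 1977.44 m/s
Step 6: dv2 = |3249.69 - 1977.44| = 1272.26 m/s
Step 7: Total delta-v = 1885.84 + 1272.26 = 3158.1 m/s

3158.1


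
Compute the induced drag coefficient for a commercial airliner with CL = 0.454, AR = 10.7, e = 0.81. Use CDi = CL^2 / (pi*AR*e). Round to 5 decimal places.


Step 1: CL^2 = 0.454^2 = 0.206116
Step 2: pi * AR * e = 3.14159 * 10.7 * 0.81 = 27.228184
Step 3: CDi = 0.206116 / 27.228184 = 0.00757

0.00757


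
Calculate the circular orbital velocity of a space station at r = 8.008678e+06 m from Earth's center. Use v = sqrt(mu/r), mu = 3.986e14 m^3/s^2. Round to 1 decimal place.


Step 1: mu / r = 3.986e14 / 8.008678e+06 = 49771010.8959
Step 2: v = sqrt(49771010.8959) = 7054.9 m/s

7054.9


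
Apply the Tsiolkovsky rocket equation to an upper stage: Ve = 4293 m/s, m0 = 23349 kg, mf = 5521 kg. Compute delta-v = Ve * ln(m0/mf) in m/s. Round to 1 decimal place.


Step 1: Mass ratio m0/mf = 23349 / 5521 = 4.229125
Step 2: ln(4.229125) = 1.441995
Step 3: delta-v = 4293 * 1.441995 = 6190.5 m/s

6190.5


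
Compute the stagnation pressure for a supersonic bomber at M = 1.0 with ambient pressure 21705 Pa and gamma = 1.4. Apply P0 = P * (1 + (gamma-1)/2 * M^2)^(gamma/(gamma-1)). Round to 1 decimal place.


Step 1: (gamma-1)/2 * M^2 = 0.2 * 1.0 = 0.2
Step 2: 1 + 0.2 = 1.2
Step 3: Exponent gamma/(gamma-1) = 3.5
Step 4: P0 = 21705 * 1.2^3.5 = 41086.0 Pa

41086.0


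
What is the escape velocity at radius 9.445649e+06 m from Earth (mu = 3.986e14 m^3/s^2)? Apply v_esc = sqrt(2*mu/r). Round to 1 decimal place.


Step 1: 2*mu/r = 2 * 3.986e14 / 9.445649e+06 = 84398647.4619
Step 2: v_esc = sqrt(84398647.4619) = 9186.9 m/s

9186.9


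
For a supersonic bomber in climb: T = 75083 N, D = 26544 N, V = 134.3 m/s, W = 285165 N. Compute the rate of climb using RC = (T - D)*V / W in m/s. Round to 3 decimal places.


Step 1: Excess thrust = T - D = 75083 - 26544 = 48539 N
Step 2: Excess power = 48539 * 134.3 = 6518787.7 W
Step 3: RC = 6518787.7 / 285165 = 22.860 m/s

22.860


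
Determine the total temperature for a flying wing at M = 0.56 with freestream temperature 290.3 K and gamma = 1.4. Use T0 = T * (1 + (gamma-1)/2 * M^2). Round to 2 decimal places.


Step 1: (gamma-1)/2 = 0.2
Step 2: M^2 = 0.3136
Step 3: 1 + 0.2 * 0.3136 = 1.06272
Step 4: T0 = 290.3 * 1.06272 = 308.51 K

308.51


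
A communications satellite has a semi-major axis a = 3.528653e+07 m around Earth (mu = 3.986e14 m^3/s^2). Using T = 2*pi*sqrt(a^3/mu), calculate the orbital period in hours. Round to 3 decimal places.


Step 1: a^3 / mu = 4.393664e+22 / 3.986e14 = 1.102274e+08
Step 2: sqrt(1.102274e+08) = 10498.9238 s
Step 3: T = 2*pi * 10498.9238 = 65966.68 s
Step 4: T in hours = 65966.68 / 3600 = 18.324 hours

18.324


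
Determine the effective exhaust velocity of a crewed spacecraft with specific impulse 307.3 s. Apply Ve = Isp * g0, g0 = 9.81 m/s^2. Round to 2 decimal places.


Step 1: Ve = Isp * g0 = 307.3 * 9.81
Step 2: Ve = 3014.61 m/s

3014.61


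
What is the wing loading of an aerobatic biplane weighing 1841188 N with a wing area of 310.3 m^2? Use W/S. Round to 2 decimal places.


Step 1: Wing loading = W / S = 1841188 / 310.3
Step 2: Wing loading = 5933.57 N/m^2

5933.57


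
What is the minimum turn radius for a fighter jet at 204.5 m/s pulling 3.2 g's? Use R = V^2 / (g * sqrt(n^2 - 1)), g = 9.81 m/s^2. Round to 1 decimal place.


Step 1: V^2 = 204.5^2 = 41820.25
Step 2: n^2 - 1 = 3.2^2 - 1 = 9.24
Step 3: sqrt(9.24) = 3.039737
Step 4: R = 41820.25 / (9.81 * 3.039737) = 1402.4 m

1402.4


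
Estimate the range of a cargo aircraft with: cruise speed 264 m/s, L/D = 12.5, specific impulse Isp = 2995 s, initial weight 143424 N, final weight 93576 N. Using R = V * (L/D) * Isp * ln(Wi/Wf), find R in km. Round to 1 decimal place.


Step 1: Coefficient = V * (L/D) * Isp = 264 * 12.5 * 2995 = 9883500.0 m
Step 2: Wi/Wf = 143424 / 93576 = 1.532701
Step 3: ln(1.532701) = 0.427031
Step 4: R = 9883500.0 * 0.427031 = 4220564.2 m = 4220.6 km

4220.6


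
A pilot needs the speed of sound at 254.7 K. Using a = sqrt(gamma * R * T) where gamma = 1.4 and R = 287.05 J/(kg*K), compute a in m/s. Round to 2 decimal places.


Step 1: gamma * R * T = 1.4 * 287.05 * 254.7 = 102356.289
Step 2: a = sqrt(102356.289) = 319.93 m/s

319.93


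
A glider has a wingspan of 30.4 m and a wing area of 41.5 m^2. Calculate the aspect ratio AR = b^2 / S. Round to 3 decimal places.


Step 1: b^2 = 30.4^2 = 924.16
Step 2: AR = 924.16 / 41.5 = 22.269

22.269


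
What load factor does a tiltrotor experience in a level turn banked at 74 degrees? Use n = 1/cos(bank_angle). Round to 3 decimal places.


Step 1: Convert 74 degrees to radians = 1.291544
Step 2: cos(74 deg) = 0.275637
Step 3: n = 1 / 0.275637 = 3.628

3.628


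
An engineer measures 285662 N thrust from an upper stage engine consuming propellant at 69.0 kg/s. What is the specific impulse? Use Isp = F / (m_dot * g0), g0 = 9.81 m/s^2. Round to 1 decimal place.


Step 1: m_dot * g0 = 69.0 * 9.81 = 676.89
Step 2: Isp = 285662 / 676.89 = 422.0 s

422.0


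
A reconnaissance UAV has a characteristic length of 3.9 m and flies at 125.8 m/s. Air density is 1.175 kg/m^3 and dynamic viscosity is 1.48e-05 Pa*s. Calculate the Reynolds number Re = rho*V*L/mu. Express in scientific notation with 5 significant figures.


Step 1: Numerator = rho * V * L = 1.175 * 125.8 * 3.9 = 576.4785
Step 2: Re = 576.4785 / 1.48e-05
Step 3: Re = 3.8951e+07

3.8951e+07


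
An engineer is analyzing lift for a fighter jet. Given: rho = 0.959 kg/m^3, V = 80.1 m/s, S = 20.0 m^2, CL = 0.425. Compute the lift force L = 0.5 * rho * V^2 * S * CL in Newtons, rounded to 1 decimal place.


Step 1: Calculate dynamic pressure q = 0.5 * 0.959 * 80.1^2 = 0.5 * 0.959 * 6416.01 = 3076.4768 Pa
Step 2: Multiply by wing area and lift coefficient: L = 3076.4768 * 20.0 * 0.425
Step 3: L = 61529.5359 * 0.425 = 26150.1 N

26150.1


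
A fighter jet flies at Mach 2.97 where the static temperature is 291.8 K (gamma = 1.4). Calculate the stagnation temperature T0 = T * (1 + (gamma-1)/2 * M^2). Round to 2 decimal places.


Step 1: (gamma-1)/2 = 0.2
Step 2: M^2 = 8.8209
Step 3: 1 + 0.2 * 8.8209 = 2.76418
Step 4: T0 = 291.8 * 2.76418 = 806.59 K

806.59


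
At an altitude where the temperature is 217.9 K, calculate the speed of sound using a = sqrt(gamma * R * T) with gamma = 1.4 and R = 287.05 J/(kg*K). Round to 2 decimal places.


Step 1: gamma * R * T = 1.4 * 287.05 * 217.9 = 87567.473
Step 2: a = sqrt(87567.473) = 295.92 m/s

295.92


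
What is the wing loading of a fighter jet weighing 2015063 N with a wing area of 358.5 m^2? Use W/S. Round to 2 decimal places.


Step 1: Wing loading = W / S = 2015063 / 358.5
Step 2: Wing loading = 5620.82 N/m^2

5620.82


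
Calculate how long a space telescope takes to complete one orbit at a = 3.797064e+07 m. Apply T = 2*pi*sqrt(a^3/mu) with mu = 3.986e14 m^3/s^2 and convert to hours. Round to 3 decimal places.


Step 1: a^3 / mu = 5.474491e+22 / 3.986e14 = 1.373430e+08
Step 2: sqrt(1.373430e+08) = 11719.342 s
Step 3: T = 2*pi * 11719.342 = 73634.8 s
Step 4: T in hours = 73634.8 / 3600 = 20.454 hours

20.454


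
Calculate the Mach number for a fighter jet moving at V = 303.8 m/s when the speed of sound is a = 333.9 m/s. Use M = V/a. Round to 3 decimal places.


Step 1: M = V / a = 303.8 / 333.9
Step 2: M = 0.910

0.910


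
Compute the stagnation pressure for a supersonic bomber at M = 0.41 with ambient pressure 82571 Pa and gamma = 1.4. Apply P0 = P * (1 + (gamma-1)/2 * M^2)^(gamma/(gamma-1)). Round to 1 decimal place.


Step 1: (gamma-1)/2 * M^2 = 0.2 * 0.1681 = 0.03362
Step 2: 1 + 0.03362 = 1.03362
Step 3: Exponent gamma/(gamma-1) = 3.5
Step 4: P0 = 82571 * 1.03362^3.5 = 92702.3 Pa

92702.3


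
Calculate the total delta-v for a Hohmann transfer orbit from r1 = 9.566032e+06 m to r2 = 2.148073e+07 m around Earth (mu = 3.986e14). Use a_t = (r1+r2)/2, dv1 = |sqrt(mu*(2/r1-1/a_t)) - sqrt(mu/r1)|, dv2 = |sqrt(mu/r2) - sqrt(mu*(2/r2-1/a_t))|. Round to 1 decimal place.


Step 1: Transfer semi-major axis a_t = (9.566032e+06 + 2.148073e+07) / 2 = 1.552338e+07 m
Step 2: v1 (circular at r1) = sqrt(mu/r1) = 6455.1 m/s
Step 3: v_t1 = sqrt(mu*(2/r1 - 1/a_t)) = 7593.36 m/s
Step 4: dv1 = |7593.36 - 6455.1| = 1138.27 m/s
Step 5: v2 (circular at r2) = 4307.69 m/s, v_t2 = 3381.56 m/s
Step 6: dv2 = |4307.69 - 3381.56| = 926.13 m/s
Step 7: Total delta-v = 1138.27 + 926.13 = 2064.4 m/s

2064.4


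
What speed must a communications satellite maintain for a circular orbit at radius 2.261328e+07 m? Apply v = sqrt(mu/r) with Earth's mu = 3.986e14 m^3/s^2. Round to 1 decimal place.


Step 1: mu / r = 3.986e14 / 2.261328e+07 = 17626810.4406
Step 2: v = sqrt(17626810.4406) = 4198.4 m/s

4198.4


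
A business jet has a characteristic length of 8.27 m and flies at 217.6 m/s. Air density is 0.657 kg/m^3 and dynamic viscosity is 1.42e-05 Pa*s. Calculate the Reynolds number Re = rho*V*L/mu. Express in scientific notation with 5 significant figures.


Step 1: Numerator = rho * V * L = 0.657 * 217.6 * 8.27 = 1182.305664
Step 2: Re = 1182.305664 / 1.42e-05
Step 3: Re = 8.3261e+07

8.3261e+07


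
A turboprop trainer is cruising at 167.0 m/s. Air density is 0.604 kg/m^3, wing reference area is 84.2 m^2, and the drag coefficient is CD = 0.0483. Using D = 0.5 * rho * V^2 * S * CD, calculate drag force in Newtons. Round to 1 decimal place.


Step 1: Dynamic pressure q = 0.5 * 0.604 * 167.0^2 = 8422.478 Pa
Step 2: Drag D = q * S * CD = 8422.478 * 84.2 * 0.0483
Step 3: D = 34253.0 N

34253.0


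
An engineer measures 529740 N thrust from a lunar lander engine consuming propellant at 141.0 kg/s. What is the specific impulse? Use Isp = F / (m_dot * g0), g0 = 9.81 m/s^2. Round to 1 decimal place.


Step 1: m_dot * g0 = 141.0 * 9.81 = 1383.21
Step 2: Isp = 529740 / 1383.21 = 383.0 s

383.0


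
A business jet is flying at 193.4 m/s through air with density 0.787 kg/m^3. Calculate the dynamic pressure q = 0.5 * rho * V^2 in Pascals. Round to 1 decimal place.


Step 1: V^2 = 193.4^2 = 37403.56
Step 2: q = 0.5 * 0.787 * 37403.56
Step 3: q = 14718.3 Pa

14718.3


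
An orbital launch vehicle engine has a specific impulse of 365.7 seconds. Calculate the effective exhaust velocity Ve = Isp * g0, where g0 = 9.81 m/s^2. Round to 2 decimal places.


Step 1: Ve = Isp * g0 = 365.7 * 9.81
Step 2: Ve = 3587.52 m/s

3587.52


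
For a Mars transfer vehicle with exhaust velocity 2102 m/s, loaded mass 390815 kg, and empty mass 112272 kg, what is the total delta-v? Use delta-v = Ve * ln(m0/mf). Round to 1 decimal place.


Step 1: Mass ratio m0/mf = 390815 / 112272 = 3.480966
Step 2: ln(3.480966) = 1.24731
Step 3: delta-v = 2102 * 1.24731 = 2621.8 m/s

2621.8


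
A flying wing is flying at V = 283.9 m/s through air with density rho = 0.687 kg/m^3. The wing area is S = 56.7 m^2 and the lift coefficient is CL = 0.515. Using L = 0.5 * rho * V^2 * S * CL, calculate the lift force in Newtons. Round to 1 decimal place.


Step 1: Calculate dynamic pressure q = 0.5 * 0.687 * 283.9^2 = 0.5 * 0.687 * 80599.21 = 27685.8286 Pa
Step 2: Multiply by wing area and lift coefficient: L = 27685.8286 * 56.7 * 0.515
Step 3: L = 1569786.4836 * 0.515 = 808440.0 N

808440.0


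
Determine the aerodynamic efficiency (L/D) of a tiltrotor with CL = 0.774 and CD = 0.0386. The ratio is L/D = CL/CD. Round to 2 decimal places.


Step 1: L/D = CL / CD = 0.774 / 0.0386
Step 2: L/D = 20.05

20.05


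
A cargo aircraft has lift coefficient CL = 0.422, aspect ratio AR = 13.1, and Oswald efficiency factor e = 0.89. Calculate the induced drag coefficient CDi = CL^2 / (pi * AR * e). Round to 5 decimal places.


Step 1: CL^2 = 0.422^2 = 0.178084
Step 2: pi * AR * e = 3.14159 * 13.1 * 0.89 = 36.627829
Step 3: CDi = 0.178084 / 36.627829 = 0.00486

0.00486


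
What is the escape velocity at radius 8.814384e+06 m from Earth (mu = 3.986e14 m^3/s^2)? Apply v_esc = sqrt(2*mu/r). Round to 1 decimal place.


Step 1: 2*mu/r = 2 * 3.986e14 / 8.814384e+06 = 90443075.7725
Step 2: v_esc = sqrt(90443075.7725) = 9510.2 m/s

9510.2


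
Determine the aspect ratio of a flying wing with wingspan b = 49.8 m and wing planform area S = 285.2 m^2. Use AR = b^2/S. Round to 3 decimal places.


Step 1: b^2 = 49.8^2 = 2480.04
Step 2: AR = 2480.04 / 285.2 = 8.696

8.696


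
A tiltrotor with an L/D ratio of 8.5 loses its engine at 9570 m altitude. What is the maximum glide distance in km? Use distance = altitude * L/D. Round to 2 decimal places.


Step 1: Glide distance = altitude * L/D = 9570 * 8.5 = 81345.0 m
Step 2: Convert to km: 81345.0 / 1000 = 81.35 km

81.35


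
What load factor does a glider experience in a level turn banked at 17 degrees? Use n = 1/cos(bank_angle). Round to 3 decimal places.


Step 1: Convert 17 degrees to radians = 0.296706
Step 2: cos(17 deg) = 0.956305
Step 3: n = 1 / 0.956305 = 1.046

1.046


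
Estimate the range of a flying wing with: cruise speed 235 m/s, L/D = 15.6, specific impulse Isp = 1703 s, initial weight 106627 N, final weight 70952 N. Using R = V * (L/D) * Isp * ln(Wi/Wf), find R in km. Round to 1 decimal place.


Step 1: Coefficient = V * (L/D) * Isp = 235 * 15.6 * 1703 = 6243198.0 m
Step 2: Wi/Wf = 106627 / 70952 = 1.502805
Step 3: ln(1.502805) = 0.407333
Step 4: R = 6243198.0 * 0.407333 = 2543061.6 m = 2543.1 km

2543.1


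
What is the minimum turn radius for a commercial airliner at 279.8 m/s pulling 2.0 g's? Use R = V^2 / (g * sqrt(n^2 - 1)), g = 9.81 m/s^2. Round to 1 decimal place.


Step 1: V^2 = 279.8^2 = 78288.04
Step 2: n^2 - 1 = 2.0^2 - 1 = 3.0
Step 3: sqrt(3.0) = 1.732051
Step 4: R = 78288.04 / (9.81 * 1.732051) = 4607.5 m

4607.5


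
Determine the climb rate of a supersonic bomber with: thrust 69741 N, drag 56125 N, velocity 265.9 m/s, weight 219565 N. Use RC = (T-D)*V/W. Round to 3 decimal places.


Step 1: Excess thrust = T - D = 69741 - 56125 = 13616 N
Step 2: Excess power = 13616 * 265.9 = 3620494.4 W
Step 3: RC = 3620494.4 / 219565 = 16.489 m/s

16.489


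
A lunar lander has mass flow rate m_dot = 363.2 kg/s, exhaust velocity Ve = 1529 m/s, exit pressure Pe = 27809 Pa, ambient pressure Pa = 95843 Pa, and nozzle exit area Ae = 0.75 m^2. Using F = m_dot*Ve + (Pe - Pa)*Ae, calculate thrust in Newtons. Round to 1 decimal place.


Step 1: Momentum thrust = m_dot * Ve = 363.2 * 1529 = 555332.8 N
Step 2: Pressure thrust = (Pe - Pa) * Ae = (27809 - 95843) * 0.75 = -51025.50 N
Step 3: Total thrust F = 555332.8 + -51025.50 = 504307.3 N

504307.3


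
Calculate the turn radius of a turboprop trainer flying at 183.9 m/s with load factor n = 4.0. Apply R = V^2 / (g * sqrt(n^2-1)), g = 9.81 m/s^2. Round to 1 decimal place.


Step 1: V^2 = 183.9^2 = 33819.21
Step 2: n^2 - 1 = 4.0^2 - 1 = 15.0
Step 3: sqrt(15.0) = 3.872983
Step 4: R = 33819.21 / (9.81 * 3.872983) = 890.1 m

890.1


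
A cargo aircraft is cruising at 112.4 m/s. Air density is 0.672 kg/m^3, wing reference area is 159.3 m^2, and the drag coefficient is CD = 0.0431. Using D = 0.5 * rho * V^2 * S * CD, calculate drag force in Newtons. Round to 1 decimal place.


Step 1: Dynamic pressure q = 0.5 * 0.672 * 112.4^2 = 4244.9434 Pa
Step 2: Drag D = q * S * CD = 4244.9434 * 159.3 * 0.0431
Step 3: D = 29145.1 N

29145.1


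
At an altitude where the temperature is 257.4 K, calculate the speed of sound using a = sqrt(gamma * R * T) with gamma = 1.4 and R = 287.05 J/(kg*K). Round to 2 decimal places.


Step 1: gamma * R * T = 1.4 * 287.05 * 257.4 = 103441.338
Step 2: a = sqrt(103441.338) = 321.62 m/s

321.62


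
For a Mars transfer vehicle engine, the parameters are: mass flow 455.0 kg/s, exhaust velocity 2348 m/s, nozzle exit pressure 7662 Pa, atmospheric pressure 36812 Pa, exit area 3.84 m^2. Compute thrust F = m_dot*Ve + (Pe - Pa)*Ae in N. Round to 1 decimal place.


Step 1: Momentum thrust = m_dot * Ve = 455.0 * 2348 = 1068340.0 N
Step 2: Pressure thrust = (Pe - Pa) * Ae = (7662 - 36812) * 3.84 = -111936.00 N
Step 3: Total thrust F = 1068340.0 + -111936.00 = 956404.0 N

956404.0


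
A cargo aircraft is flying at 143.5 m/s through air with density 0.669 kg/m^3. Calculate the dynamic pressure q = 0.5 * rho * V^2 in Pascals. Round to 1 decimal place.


Step 1: V^2 = 143.5^2 = 20592.25
Step 2: q = 0.5 * 0.669 * 20592.25
Step 3: q = 6888.1 Pa

6888.1


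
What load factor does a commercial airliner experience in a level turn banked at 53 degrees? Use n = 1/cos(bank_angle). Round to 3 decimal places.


Step 1: Convert 53 degrees to radians = 0.925025
Step 2: cos(53 deg) = 0.601815
Step 3: n = 1 / 0.601815 = 1.662

1.662


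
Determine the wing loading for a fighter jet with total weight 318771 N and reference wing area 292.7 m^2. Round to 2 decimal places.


Step 1: Wing loading = W / S = 318771 / 292.7
Step 2: Wing loading = 1089.07 N/m^2

1089.07


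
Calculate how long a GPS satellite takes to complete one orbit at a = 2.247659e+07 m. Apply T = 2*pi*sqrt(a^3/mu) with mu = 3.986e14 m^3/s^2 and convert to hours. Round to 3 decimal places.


Step 1: a^3 / mu = 1.135511e+22 / 3.986e14 = 2.848748e+07
Step 2: sqrt(2.848748e+07) = 5337.366 s
Step 3: T = 2*pi * 5337.366 = 33535.66 s
Step 4: T in hours = 33535.66 / 3600 = 9.315 hours

9.315


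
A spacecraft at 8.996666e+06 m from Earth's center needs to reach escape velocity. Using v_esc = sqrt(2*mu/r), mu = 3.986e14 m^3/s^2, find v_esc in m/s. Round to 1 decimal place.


Step 1: 2*mu/r = 2 * 3.986e14 / 8.996666e+06 = 88610603.0834
Step 2: v_esc = sqrt(88610603.0834) = 9413.3 m/s

9413.3


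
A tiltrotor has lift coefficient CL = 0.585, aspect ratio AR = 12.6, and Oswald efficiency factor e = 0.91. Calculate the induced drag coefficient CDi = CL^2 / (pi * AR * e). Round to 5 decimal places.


Step 1: CL^2 = 0.585^2 = 0.342225
Step 2: pi * AR * e = 3.14159 * 12.6 * 0.91 = 36.021501
Step 3: CDi = 0.342225 / 36.021501 = 0.00950

0.00950


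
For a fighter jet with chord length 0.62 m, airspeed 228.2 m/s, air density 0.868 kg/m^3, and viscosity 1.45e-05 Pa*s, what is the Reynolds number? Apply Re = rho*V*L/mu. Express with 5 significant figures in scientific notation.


Step 1: Numerator = rho * V * L = 0.868 * 228.2 * 0.62 = 122.808112
Step 2: Re = 122.808112 / 1.45e-05
Step 3: Re = 8.4695e+06

8.4695e+06


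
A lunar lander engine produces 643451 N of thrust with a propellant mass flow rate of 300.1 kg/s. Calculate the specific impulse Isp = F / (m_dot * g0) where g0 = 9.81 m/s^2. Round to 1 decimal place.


Step 1: m_dot * g0 = 300.1 * 9.81 = 2943.98
Step 2: Isp = 643451 / 2943.98 = 218.6 s

218.6


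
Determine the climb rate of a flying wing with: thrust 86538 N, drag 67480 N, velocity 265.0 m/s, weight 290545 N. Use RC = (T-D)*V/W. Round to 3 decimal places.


Step 1: Excess thrust = T - D = 86538 - 67480 = 19058 N
Step 2: Excess power = 19058 * 265.0 = 5050370.0 W
Step 3: RC = 5050370.0 / 290545 = 17.382 m/s

17.382


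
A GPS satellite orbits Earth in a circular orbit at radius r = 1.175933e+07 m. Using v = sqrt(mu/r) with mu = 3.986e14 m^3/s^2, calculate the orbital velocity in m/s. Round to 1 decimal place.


Step 1: mu / r = 3.986e14 / 1.175933e+07 = 33896489.0006
Step 2: v = sqrt(33896489.0006) = 5822.1 m/s

5822.1


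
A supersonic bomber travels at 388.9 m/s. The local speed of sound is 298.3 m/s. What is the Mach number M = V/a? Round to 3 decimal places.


Step 1: M = V / a = 388.9 / 298.3
Step 2: M = 1.304

1.304


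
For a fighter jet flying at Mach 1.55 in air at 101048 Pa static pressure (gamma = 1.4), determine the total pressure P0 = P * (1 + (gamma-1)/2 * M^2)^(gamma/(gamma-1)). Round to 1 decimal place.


Step 1: (gamma-1)/2 * M^2 = 0.2 * 2.4025 = 0.4805
Step 2: 1 + 0.4805 = 1.4805
Step 3: Exponent gamma/(gamma-1) = 3.5
Step 4: P0 = 101048 * 1.4805^3.5 = 398985.5 Pa

398985.5


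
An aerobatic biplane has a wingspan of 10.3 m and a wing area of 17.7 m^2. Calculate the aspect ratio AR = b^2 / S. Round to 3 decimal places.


Step 1: b^2 = 10.3^2 = 106.09
Step 2: AR = 106.09 / 17.7 = 5.994

5.994


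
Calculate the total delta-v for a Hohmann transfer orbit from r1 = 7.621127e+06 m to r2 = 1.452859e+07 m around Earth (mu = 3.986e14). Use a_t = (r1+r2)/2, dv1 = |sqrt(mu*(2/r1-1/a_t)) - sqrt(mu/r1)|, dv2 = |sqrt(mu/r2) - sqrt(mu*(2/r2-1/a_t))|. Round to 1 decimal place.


Step 1: Transfer semi-major axis a_t = (7.621127e+06 + 1.452859e+07) / 2 = 1.107486e+07 m
Step 2: v1 (circular at r1) = sqrt(mu/r1) = 7232.01 m/s
Step 3: v_t1 = sqrt(mu*(2/r1 - 1/a_t)) = 8283.27 m/s
Step 4: dv1 = |8283.27 - 7232.01| = 1051.26 m/s
Step 5: v2 (circular at r2) = 5237.9 m/s, v_t2 = 4345.08 m/s
Step 6: dv2 = |5237.9 - 4345.08| = 892.82 m/s
Step 7: Total delta-v = 1051.26 + 892.82 = 1944.1 m/s

1944.1


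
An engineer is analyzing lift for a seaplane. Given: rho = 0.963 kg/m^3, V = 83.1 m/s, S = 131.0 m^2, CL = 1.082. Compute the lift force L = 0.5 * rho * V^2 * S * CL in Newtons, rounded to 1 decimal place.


Step 1: Calculate dynamic pressure q = 0.5 * 0.963 * 83.1^2 = 0.5 * 0.963 * 6905.61 = 3325.0512 Pa
Step 2: Multiply by wing area and lift coefficient: L = 3325.0512 * 131.0 * 1.082
Step 3: L = 435581.7092 * 1.082 = 471299.4 N

471299.4


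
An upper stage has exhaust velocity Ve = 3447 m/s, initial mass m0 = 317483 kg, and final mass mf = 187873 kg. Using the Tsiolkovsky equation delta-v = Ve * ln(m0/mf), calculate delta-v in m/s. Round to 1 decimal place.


Step 1: Mass ratio m0/mf = 317483 / 187873 = 1.689881
Step 2: ln(1.689881) = 0.524658
Step 3: delta-v = 3447 * 0.524658 = 1808.5 m/s

1808.5


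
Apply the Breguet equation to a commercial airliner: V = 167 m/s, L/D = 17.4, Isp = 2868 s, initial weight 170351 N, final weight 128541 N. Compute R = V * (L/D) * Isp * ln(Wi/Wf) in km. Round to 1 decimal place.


Step 1: Coefficient = V * (L/D) * Isp = 167 * 17.4 * 2868 = 8333834.4 m
Step 2: Wi/Wf = 170351 / 128541 = 1.325266
Step 3: ln(1.325266) = 0.281613
Step 4: R = 8333834.4 * 0.281613 = 2346916.9 m = 2346.9 km

2346.9


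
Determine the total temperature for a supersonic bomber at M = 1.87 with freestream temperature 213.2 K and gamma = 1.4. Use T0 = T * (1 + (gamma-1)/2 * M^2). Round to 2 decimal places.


Step 1: (gamma-1)/2 = 0.2
Step 2: M^2 = 3.4969
Step 3: 1 + 0.2 * 3.4969 = 1.69938
Step 4: T0 = 213.2 * 1.69938 = 362.31 K

362.31


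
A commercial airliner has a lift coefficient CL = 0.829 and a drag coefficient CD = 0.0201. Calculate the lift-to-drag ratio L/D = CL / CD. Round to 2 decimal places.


Step 1: L/D = CL / CD = 0.829 / 0.0201
Step 2: L/D = 41.24

41.24


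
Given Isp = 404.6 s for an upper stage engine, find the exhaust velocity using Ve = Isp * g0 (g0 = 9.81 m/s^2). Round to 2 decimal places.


Step 1: Ve = Isp * g0 = 404.6 * 9.81
Step 2: Ve = 3969.13 m/s

3969.13


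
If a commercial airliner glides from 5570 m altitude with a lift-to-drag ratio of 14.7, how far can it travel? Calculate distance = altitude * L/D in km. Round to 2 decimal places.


Step 1: Glide distance = altitude * L/D = 5570 * 14.7 = 81879.0 m
Step 2: Convert to km: 81879.0 / 1000 = 81.88 km

81.88


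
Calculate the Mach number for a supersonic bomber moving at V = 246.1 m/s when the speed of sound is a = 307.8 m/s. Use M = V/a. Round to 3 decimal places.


Step 1: M = V / a = 246.1 / 307.8
Step 2: M = 0.800

0.800


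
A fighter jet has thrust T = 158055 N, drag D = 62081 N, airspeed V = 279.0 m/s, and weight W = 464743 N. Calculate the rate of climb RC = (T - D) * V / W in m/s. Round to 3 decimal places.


Step 1: Excess thrust = T - D = 158055 - 62081 = 95974 N
Step 2: Excess power = 95974 * 279.0 = 26776746.0 W
Step 3: RC = 26776746.0 / 464743 = 57.616 m/s

57.616


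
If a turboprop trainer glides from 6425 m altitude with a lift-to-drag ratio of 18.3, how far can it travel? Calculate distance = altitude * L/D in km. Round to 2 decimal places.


Step 1: Glide distance = altitude * L/D = 6425 * 18.3 = 117577.5 m
Step 2: Convert to km: 117577.5 / 1000 = 117.58 km

117.58


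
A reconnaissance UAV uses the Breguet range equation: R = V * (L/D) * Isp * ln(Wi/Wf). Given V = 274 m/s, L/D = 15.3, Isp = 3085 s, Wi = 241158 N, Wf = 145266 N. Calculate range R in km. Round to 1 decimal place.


Step 1: Coefficient = V * (L/D) * Isp = 274 * 15.3 * 3085 = 12932937.0 m
Step 2: Wi/Wf = 241158 / 145266 = 1.660113
Step 3: ln(1.660113) = 0.506886
Step 4: R = 12932937.0 * 0.506886 = 6555521.8 m = 6555.5 km

6555.5


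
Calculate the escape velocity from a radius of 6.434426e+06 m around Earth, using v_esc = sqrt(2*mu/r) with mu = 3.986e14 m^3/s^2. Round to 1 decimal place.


Step 1: 2*mu/r = 2 * 3.986e14 / 6.434426e+06 = 123896055.3746
Step 2: v_esc = sqrt(123896055.3746) = 11130.9 m/s

11130.9


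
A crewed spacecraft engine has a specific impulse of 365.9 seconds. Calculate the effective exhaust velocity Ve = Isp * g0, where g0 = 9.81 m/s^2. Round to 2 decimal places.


Step 1: Ve = Isp * g0 = 365.9 * 9.81
Step 2: Ve = 3589.48 m/s

3589.48


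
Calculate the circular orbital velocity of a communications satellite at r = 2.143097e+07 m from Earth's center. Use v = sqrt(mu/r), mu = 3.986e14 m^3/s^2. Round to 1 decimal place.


Step 1: mu / r = 3.986e14 / 2.143097e+07 = 18599251.4571
Step 2: v = sqrt(18599251.4571) = 4312.7 m/s

4312.7


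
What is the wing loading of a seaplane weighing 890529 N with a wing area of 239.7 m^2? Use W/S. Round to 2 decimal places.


Step 1: Wing loading = W / S = 890529 / 239.7
Step 2: Wing loading = 3715.18 N/m^2

3715.18


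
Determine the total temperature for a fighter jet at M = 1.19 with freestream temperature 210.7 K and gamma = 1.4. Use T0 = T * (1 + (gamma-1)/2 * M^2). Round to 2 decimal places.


Step 1: (gamma-1)/2 = 0.2
Step 2: M^2 = 1.4161
Step 3: 1 + 0.2 * 1.4161 = 1.28322
Step 4: T0 = 210.7 * 1.28322 = 270.37 K

270.37


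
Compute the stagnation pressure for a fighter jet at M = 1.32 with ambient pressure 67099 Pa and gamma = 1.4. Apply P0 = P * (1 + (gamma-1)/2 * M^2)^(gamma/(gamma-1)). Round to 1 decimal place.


Step 1: (gamma-1)/2 * M^2 = 0.2 * 1.7424 = 0.34848
Step 2: 1 + 0.34848 = 1.34848
Step 3: Exponent gamma/(gamma-1) = 3.5
Step 4: P0 = 67099 * 1.34848^3.5 = 191060.9 Pa

191060.9


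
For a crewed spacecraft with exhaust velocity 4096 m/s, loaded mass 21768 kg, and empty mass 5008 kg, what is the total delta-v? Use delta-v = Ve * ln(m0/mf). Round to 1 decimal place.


Step 1: Mass ratio m0/mf = 21768 / 5008 = 4.346645
Step 2: ln(4.346645) = 1.469404
Step 3: delta-v = 4096 * 1.469404 = 6018.7 m/s

6018.7


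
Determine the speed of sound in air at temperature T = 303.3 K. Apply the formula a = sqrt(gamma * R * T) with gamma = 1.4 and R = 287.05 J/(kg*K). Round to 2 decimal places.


Step 1: gamma * R * T = 1.4 * 287.05 * 303.3 = 121887.171
Step 2: a = sqrt(121887.171) = 349.12 m/s

349.12


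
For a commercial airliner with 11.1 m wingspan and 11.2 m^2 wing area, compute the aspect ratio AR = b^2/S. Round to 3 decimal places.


Step 1: b^2 = 11.1^2 = 123.21
Step 2: AR = 123.21 / 11.2 = 11.001

11.001


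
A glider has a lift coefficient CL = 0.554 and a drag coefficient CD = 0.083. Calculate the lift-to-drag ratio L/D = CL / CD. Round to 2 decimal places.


Step 1: L/D = CL / CD = 0.554 / 0.083
Step 2: L/D = 6.67

6.67


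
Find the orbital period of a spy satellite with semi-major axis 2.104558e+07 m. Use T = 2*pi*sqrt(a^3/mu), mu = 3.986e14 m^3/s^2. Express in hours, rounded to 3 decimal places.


Step 1: a^3 / mu = 9.321433e+21 / 3.986e14 = 2.338543e+07
Step 2: sqrt(2.338543e+07) = 4835.8487 s
Step 3: T = 2*pi * 4835.8487 = 30384.53 s
Step 4: T in hours = 30384.53 / 3600 = 8.440 hours

8.440


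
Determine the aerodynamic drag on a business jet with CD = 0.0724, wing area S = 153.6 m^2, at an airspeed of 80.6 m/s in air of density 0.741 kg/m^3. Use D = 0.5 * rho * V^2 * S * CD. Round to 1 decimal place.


Step 1: Dynamic pressure q = 0.5 * 0.741 * 80.6^2 = 2406.9014 Pa
Step 2: Drag D = q * S * CD = 2406.9014 * 153.6 * 0.0724
Step 3: D = 26766.3 N

26766.3


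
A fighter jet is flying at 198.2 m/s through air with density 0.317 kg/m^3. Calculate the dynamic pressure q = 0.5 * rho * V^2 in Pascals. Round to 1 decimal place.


Step 1: V^2 = 198.2^2 = 39283.24
Step 2: q = 0.5 * 0.317 * 39283.24
Step 3: q = 6226.4 Pa

6226.4


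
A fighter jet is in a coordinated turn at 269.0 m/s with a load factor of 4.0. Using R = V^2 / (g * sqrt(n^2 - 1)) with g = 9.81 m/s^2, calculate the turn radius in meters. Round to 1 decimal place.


Step 1: V^2 = 269.0^2 = 72361.0
Step 2: n^2 - 1 = 4.0^2 - 1 = 15.0
Step 3: sqrt(15.0) = 3.872983
Step 4: R = 72361.0 / (9.81 * 3.872983) = 1904.5 m

1904.5


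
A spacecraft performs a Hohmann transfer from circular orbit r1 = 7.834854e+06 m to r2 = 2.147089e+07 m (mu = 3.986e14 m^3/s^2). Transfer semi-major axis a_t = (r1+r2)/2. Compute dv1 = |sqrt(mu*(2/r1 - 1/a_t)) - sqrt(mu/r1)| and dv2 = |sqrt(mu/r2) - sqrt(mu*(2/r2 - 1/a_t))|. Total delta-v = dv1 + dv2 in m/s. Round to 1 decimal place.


Step 1: Transfer semi-major axis a_t = (7.834854e+06 + 2.147089e+07) / 2 = 1.465287e+07 m
Step 2: v1 (circular at r1) = sqrt(mu/r1) = 7132.69 m/s
Step 3: v_t1 = sqrt(mu*(2/r1 - 1/a_t)) = 8634.1 m/s
Step 4: dv1 = |8634.1 - 7132.69| = 1501.41 m/s
Step 5: v2 (circular at r2) = 4308.67 m/s, v_t2 = 3150.63 m/s
Step 6: dv2 = |4308.67 - 3150.63| = 1158.04 m/s
Step 7: Total delta-v = 1501.41 + 1158.04 = 2659.4 m/s

2659.4


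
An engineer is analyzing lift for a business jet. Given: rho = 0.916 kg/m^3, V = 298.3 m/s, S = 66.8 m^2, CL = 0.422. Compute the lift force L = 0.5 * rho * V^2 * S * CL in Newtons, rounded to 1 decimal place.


Step 1: Calculate dynamic pressure q = 0.5 * 0.916 * 298.3^2 = 0.5 * 0.916 * 88982.89 = 40754.1636 Pa
Step 2: Multiply by wing area and lift coefficient: L = 40754.1636 * 66.8 * 0.422
Step 3: L = 2722378.1298 * 0.422 = 1148843.6 N

1148843.6


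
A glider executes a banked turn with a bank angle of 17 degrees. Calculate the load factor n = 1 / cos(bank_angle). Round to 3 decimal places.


Step 1: Convert 17 degrees to radians = 0.296706
Step 2: cos(17 deg) = 0.956305
Step 3: n = 1 / 0.956305 = 1.046

1.046
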